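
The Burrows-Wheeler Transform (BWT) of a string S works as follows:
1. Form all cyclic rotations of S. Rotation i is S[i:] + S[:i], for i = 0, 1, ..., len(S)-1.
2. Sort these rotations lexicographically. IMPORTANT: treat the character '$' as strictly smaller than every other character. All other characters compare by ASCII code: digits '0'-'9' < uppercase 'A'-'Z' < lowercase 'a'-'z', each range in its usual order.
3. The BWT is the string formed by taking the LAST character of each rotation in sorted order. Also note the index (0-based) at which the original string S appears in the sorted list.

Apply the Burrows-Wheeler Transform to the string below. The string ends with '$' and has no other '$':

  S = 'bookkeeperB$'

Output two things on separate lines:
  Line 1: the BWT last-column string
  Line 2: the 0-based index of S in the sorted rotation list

All 12 rotations (rotation i = S[i:]+S[:i]):
  rot[0] = bookkeeperB$
  rot[1] = ookkeeperB$b
  rot[2] = okkeeperB$bo
  rot[3] = kkeeperB$boo
  rot[4] = keeperB$book
  rot[5] = eeperB$bookk
  rot[6] = eperB$bookke
  rot[7] = perB$bookkee
  rot[8] = erB$bookkeep
  rot[9] = rB$bookkeepe
  rot[10] = B$bookkeeper
  rot[11] = $bookkeeperB
Sorted (with $ < everything):
  sorted[0] = $bookkeeperB  (last char: 'B')
  sorted[1] = B$bookkeeper  (last char: 'r')
  sorted[2] = bookkeeperB$  (last char: '$')
  sorted[3] = eeperB$bookk  (last char: 'k')
  sorted[4] = eperB$bookke  (last char: 'e')
  sorted[5] = erB$bookkeep  (last char: 'p')
  sorted[6] = keeperB$book  (last char: 'k')
  sorted[7] = kkeeperB$boo  (last char: 'o')
  sorted[8] = okkeeperB$bo  (last char: 'o')
  sorted[9] = ookkeeperB$b  (last char: 'b')
  sorted[10] = perB$bookkee  (last char: 'e')
  sorted[11] = rB$bookkeepe  (last char: 'e')
Last column: Br$kepkoobee
Original string S is at sorted index 2

Answer: Br$kepkoobee
2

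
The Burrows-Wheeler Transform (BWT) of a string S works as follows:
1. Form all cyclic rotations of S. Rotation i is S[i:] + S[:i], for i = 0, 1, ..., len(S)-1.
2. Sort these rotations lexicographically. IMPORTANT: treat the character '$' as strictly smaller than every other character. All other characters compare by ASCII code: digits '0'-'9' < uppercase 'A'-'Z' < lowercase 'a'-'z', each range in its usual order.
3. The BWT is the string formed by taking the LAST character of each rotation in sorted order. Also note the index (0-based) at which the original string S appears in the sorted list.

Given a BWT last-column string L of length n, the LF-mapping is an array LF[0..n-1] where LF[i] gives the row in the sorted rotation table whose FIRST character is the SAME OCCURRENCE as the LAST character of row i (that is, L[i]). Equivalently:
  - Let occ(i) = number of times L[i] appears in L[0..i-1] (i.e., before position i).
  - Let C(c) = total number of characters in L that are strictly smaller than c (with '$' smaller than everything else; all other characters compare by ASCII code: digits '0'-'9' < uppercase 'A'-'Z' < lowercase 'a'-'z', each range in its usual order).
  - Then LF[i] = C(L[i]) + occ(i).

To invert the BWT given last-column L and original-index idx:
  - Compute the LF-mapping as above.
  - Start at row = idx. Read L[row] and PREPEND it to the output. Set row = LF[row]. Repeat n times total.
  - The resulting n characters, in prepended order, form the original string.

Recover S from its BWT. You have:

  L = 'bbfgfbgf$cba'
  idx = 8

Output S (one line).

LF mapping: 2 3 7 10 8 4 11 9 0 6 5 1
Walk LF starting at row 8, prepending L[row]:
  step 1: row=8, L[8]='$', prepend. Next row=LF[8]=0
  step 2: row=0, L[0]='b', prepend. Next row=LF[0]=2
  step 3: row=2, L[2]='f', prepend. Next row=LF[2]=7
  step 4: row=7, L[7]='f', prepend. Next row=LF[7]=9
  step 5: row=9, L[9]='c', prepend. Next row=LF[9]=6
  step 6: row=6, L[6]='g', prepend. Next row=LF[6]=11
  step 7: row=11, L[11]='a', prepend. Next row=LF[11]=1
  step 8: row=1, L[1]='b', prepend. Next row=LF[1]=3
  step 9: row=3, L[3]='g', prepend. Next row=LF[3]=10
  step 10: row=10, L[10]='b', prepend. Next row=LF[10]=5
  step 11: row=5, L[5]='b', prepend. Next row=LF[5]=4
  step 12: row=4, L[4]='f', prepend. Next row=LF[4]=8
Reversed output: fbbgbagcffb$

Answer: fbbgbagcffb$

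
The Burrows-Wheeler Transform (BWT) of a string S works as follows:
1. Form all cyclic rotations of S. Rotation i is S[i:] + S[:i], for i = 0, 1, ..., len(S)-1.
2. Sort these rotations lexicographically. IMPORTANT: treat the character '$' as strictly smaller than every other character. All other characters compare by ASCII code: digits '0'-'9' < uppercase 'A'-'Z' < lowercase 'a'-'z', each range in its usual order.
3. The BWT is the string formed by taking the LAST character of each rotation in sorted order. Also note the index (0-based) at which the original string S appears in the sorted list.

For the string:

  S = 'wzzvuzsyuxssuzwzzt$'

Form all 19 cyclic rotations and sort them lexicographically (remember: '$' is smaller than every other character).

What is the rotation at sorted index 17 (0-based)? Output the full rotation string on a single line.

All 19 rotations (rotation i = S[i:]+S[:i]):
  rot[0] = wzzvuzsyuxssuzwzzt$
  rot[1] = zzvuzsyuxssuzwzzt$w
  rot[2] = zvuzsyuxssuzwzzt$wz
  rot[3] = vuzsyuxssuzwzzt$wzz
  rot[4] = uzsyuxssuzwzzt$wzzv
  rot[5] = zsyuxssuzwzzt$wzzvu
  rot[6] = syuxssuzwzzt$wzzvuz
  rot[7] = yuxssuzwzzt$wzzvuzs
  rot[8] = uxssuzwzzt$wzzvuzsy
  rot[9] = xssuzwzzt$wzzvuzsyu
  rot[10] = ssuzwzzt$wzzvuzsyux
  rot[11] = suzwzzt$wzzvuzsyuxs
  rot[12] = uzwzzt$wzzvuzsyuxss
  rot[13] = zwzzt$wzzvuzsyuxssu
  rot[14] = wzzt$wzzvuzsyuxssuz
  rot[15] = zzt$wzzvuzsyuxssuzw
  rot[16] = zt$wzzvuzsyuxssuzwz
  rot[17] = t$wzzvuzsyuxssuzwzz
  rot[18] = $wzzvuzsyuxssuzwzzt
Sorted (with $ < everything):
  sorted[0] = $wzzvuzsyuxssuzwzzt
  sorted[1] = ssuzwzzt$wzzvuzsyux
  sorted[2] = suzwzzt$wzzvuzsyuxs
  sorted[3] = syuxssuzwzzt$wzzvuz
  sorted[4] = t$wzzvuzsyuxssuzwzz
  sorted[5] = uxssuzwzzt$wzzvuzsy
  sorted[6] = uzsyuxssuzwzzt$wzzv
  sorted[7] = uzwzzt$wzzvuzsyuxss
  sorted[8] = vuzsyuxssuzwzzt$wzz
  sorted[9] = wzzt$wzzvuzsyuxssuz
  sorted[10] = wzzvuzsyuxssuzwzzt$
  sorted[11] = xssuzwzzt$wzzvuzsyu
  sorted[12] = yuxssuzwzzt$wzzvuzs
  sorted[13] = zsyuxssuzwzzt$wzzvu
  sorted[14] = zt$wzzvuzsyuxssuzwz
  sorted[15] = zvuzsyuxssuzwzzt$wz
  sorted[16] = zwzzt$wzzvuzsyuxssu
  sorted[17] = zzt$wzzvuzsyuxssuzw
  sorted[18] = zzvuzsyuxssuzwzzt$w
sorted[17] = zzt$wzzvuzsyuxssuzw

Answer: zzt$wzzvuzsyuxssuzw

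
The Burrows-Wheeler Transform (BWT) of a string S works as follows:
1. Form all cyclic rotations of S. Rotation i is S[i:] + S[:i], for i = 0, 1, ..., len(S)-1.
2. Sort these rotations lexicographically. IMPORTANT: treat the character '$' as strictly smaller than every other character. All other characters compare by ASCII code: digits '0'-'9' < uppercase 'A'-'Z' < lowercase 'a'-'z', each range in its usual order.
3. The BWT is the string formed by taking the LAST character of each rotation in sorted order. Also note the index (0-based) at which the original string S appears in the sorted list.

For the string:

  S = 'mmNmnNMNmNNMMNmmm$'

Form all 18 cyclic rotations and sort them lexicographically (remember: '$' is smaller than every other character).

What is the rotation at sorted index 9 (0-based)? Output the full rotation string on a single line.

All 18 rotations (rotation i = S[i:]+S[:i]):
  rot[0] = mmNmnNMNmNNMMNmmm$
  rot[1] = mNmnNMNmNNMMNmmm$m
  rot[2] = NmnNMNmNNMMNmmm$mm
  rot[3] = mnNMNmNNMMNmmm$mmN
  rot[4] = nNMNmNNMMNmmm$mmNm
  rot[5] = NMNmNNMMNmmm$mmNmn
  rot[6] = MNmNNMMNmmm$mmNmnN
  rot[7] = NmNNMMNmmm$mmNmnNM
  rot[8] = mNNMMNmmm$mmNmnNMN
  rot[9] = NNMMNmmm$mmNmnNMNm
  rot[10] = NMMNmmm$mmNmnNMNmN
  rot[11] = MMNmmm$mmNmnNMNmNN
  rot[12] = MNmmm$mmNmnNMNmNNM
  rot[13] = Nmmm$mmNmnNMNmNNMM
  rot[14] = mmm$mmNmnNMNmNNMMN
  rot[15] = mm$mmNmnNMNmNNMMNm
  rot[16] = m$mmNmnNMNmNNMMNmm
  rot[17] = $mmNmnNMNmNNMMNmmm
Sorted (with $ < everything):
  sorted[0] = $mmNmnNMNmNNMMNmmm
  sorted[1] = MMNmmm$mmNmnNMNmNN
  sorted[2] = MNmNNMMNmmm$mmNmnN
  sorted[3] = MNmmm$mmNmnNMNmNNM
  sorted[4] = NMMNmmm$mmNmnNMNmN
  sorted[5] = NMNmNNMMNmmm$mmNmn
  sorted[6] = NNMMNmmm$mmNmnNMNm
  sorted[7] = NmNNMMNmmm$mmNmnNM
  sorted[8] = Nmmm$mmNmnNMNmNNMM
  sorted[9] = NmnNMNmNNMMNmmm$mm
  sorted[10] = m$mmNmnNMNmNNMMNmm
  sorted[11] = mNNMMNmmm$mmNmnNMN
  sorted[12] = mNmnNMNmNNMMNmmm$m
  sorted[13] = mm$mmNmnNMNmNNMMNm
  sorted[14] = mmNmnNMNmNNMMNmmm$
  sorted[15] = mmm$mmNmnNMNmNNMMN
  sorted[16] = mnNMNmNNMMNmmm$mmN
  sorted[17] = nNMNmNNMMNmmm$mmNm
sorted[9] = NmnNMNmNNMMNmmm$mm

Answer: NmnNMNmNNMMNmmm$mm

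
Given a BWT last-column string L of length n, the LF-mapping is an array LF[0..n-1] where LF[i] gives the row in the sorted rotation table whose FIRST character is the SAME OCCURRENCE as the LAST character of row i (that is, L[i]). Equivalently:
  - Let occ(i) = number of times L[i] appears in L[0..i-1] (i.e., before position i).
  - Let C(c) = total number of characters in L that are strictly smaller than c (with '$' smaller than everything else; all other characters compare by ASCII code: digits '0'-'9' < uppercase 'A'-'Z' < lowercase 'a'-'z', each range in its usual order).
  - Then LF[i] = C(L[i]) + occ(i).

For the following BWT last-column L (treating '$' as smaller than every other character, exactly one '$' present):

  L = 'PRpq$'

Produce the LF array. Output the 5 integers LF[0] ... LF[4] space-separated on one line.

Answer: 1 2 3 4 0

Derivation:
Char counts: '$':1, 'P':1, 'R':1, 'p':1, 'q':1
C (first-col start): C('$')=0, C('P')=1, C('R')=2, C('p')=3, C('q')=4
L[0]='P': occ=0, LF[0]=C('P')+0=1+0=1
L[1]='R': occ=0, LF[1]=C('R')+0=2+0=2
L[2]='p': occ=0, LF[2]=C('p')+0=3+0=3
L[3]='q': occ=0, LF[3]=C('q')+0=4+0=4
L[4]='$': occ=0, LF[4]=C('$')+0=0+0=0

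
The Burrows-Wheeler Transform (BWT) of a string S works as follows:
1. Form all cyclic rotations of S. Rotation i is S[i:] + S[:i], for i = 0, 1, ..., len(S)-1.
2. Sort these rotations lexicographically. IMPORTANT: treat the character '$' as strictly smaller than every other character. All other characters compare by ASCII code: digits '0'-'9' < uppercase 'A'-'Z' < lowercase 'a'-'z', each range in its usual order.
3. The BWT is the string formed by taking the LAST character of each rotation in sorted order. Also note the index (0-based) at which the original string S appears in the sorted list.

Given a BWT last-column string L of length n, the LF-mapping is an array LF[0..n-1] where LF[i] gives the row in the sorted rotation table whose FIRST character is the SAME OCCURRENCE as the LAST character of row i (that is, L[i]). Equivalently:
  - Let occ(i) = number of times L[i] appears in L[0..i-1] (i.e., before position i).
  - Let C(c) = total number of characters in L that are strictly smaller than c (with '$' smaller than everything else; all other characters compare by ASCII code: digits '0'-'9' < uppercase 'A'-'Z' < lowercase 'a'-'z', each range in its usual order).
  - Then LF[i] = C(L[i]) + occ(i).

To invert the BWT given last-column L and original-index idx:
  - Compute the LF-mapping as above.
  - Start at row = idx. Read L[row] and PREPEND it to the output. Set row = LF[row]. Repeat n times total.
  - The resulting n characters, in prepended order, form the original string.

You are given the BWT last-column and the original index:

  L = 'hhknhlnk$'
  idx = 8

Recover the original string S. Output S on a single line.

LF mapping: 1 2 4 7 3 6 8 5 0
Walk LF starting at row 8, prepending L[row]:
  step 1: row=8, L[8]='$', prepend. Next row=LF[8]=0
  step 2: row=0, L[0]='h', prepend. Next row=LF[0]=1
  step 3: row=1, L[1]='h', prepend. Next row=LF[1]=2
  step 4: row=2, L[2]='k', prepend. Next row=LF[2]=4
  step 5: row=4, L[4]='h', prepend. Next row=LF[4]=3
  step 6: row=3, L[3]='n', prepend. Next row=LF[3]=7
  step 7: row=7, L[7]='k', prepend. Next row=LF[7]=5
  step 8: row=5, L[5]='l', prepend. Next row=LF[5]=6
  step 9: row=6, L[6]='n', prepend. Next row=LF[6]=8
Reversed output: nlknhkhh$

Answer: nlknhkhh$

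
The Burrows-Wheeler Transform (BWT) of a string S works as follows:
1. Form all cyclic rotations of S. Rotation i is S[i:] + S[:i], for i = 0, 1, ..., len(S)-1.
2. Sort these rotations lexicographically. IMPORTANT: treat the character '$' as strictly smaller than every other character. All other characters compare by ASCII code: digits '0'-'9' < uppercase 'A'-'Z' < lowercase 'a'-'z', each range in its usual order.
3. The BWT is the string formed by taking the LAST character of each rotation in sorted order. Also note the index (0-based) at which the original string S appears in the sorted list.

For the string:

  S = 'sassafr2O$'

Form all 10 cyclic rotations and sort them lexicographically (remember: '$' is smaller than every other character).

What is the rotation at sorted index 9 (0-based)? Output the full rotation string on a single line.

Answer: ssafr2O$sa

Derivation:
All 10 rotations (rotation i = S[i:]+S[:i]):
  rot[0] = sassafr2O$
  rot[1] = assafr2O$s
  rot[2] = ssafr2O$sa
  rot[3] = safr2O$sas
  rot[4] = afr2O$sass
  rot[5] = fr2O$sassa
  rot[6] = r2O$sassaf
  rot[7] = 2O$sassafr
  rot[8] = O$sassafr2
  rot[9] = $sassafr2O
Sorted (with $ < everything):
  sorted[0] = $sassafr2O
  sorted[1] = 2O$sassafr
  sorted[2] = O$sassafr2
  sorted[3] = afr2O$sass
  sorted[4] = assafr2O$s
  sorted[5] = fr2O$sassa
  sorted[6] = r2O$sassaf
  sorted[7] = safr2O$sas
  sorted[8] = sassafr2O$
  sorted[9] = ssafr2O$sa
sorted[9] = ssafr2O$sa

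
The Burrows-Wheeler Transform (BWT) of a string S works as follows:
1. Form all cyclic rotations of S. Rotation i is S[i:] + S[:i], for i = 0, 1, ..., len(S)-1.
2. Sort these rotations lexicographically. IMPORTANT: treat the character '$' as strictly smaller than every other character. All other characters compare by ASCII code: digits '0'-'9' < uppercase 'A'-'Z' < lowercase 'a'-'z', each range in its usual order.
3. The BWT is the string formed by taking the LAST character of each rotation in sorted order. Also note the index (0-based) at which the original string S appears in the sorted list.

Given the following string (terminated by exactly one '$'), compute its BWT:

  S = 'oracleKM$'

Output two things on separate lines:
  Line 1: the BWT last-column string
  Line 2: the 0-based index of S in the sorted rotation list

Answer: MeKralc$o
7

Derivation:
All 9 rotations (rotation i = S[i:]+S[:i]):
  rot[0] = oracleKM$
  rot[1] = racleKM$o
  rot[2] = acleKM$or
  rot[3] = cleKM$ora
  rot[4] = leKM$orac
  rot[5] = eKM$oracl
  rot[6] = KM$oracle
  rot[7] = M$oracleK
  rot[8] = $oracleKM
Sorted (with $ < everything):
  sorted[0] = $oracleKM  (last char: 'M')
  sorted[1] = KM$oracle  (last char: 'e')
  sorted[2] = M$oracleK  (last char: 'K')
  sorted[3] = acleKM$or  (last char: 'r')
  sorted[4] = cleKM$ora  (last char: 'a')
  sorted[5] = eKM$oracl  (last char: 'l')
  sorted[6] = leKM$orac  (last char: 'c')
  sorted[7] = oracleKM$  (last char: '$')
  sorted[8] = racleKM$o  (last char: 'o')
Last column: MeKralc$o
Original string S is at sorted index 7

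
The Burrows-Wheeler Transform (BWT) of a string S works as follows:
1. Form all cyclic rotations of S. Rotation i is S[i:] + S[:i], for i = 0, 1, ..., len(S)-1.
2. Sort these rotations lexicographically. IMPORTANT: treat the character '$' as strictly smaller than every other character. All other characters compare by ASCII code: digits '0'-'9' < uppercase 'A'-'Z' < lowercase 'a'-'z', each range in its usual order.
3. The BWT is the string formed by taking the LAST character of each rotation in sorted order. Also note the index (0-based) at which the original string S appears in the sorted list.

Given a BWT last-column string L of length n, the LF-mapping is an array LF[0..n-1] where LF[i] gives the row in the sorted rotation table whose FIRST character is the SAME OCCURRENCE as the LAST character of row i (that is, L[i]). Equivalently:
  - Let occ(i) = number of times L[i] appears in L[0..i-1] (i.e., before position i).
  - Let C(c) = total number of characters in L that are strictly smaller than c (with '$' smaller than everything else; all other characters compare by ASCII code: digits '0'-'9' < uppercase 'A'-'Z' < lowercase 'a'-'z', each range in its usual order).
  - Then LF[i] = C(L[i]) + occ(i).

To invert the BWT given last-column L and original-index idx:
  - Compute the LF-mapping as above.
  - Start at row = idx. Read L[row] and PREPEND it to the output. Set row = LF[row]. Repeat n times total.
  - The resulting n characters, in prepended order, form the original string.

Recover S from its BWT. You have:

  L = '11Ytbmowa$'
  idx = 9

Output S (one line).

Answer: wombatY11$

Derivation:
LF mapping: 1 2 3 8 5 6 7 9 4 0
Walk LF starting at row 9, prepending L[row]:
  step 1: row=9, L[9]='$', prepend. Next row=LF[9]=0
  step 2: row=0, L[0]='1', prepend. Next row=LF[0]=1
  step 3: row=1, L[1]='1', prepend. Next row=LF[1]=2
  step 4: row=2, L[2]='Y', prepend. Next row=LF[2]=3
  step 5: row=3, L[3]='t', prepend. Next row=LF[3]=8
  step 6: row=8, L[8]='a', prepend. Next row=LF[8]=4
  step 7: row=4, L[4]='b', prepend. Next row=LF[4]=5
  step 8: row=5, L[5]='m', prepend. Next row=LF[5]=6
  step 9: row=6, L[6]='o', prepend. Next row=LF[6]=7
  step 10: row=7, L[7]='w', prepend. Next row=LF[7]=9
Reversed output: wombatY11$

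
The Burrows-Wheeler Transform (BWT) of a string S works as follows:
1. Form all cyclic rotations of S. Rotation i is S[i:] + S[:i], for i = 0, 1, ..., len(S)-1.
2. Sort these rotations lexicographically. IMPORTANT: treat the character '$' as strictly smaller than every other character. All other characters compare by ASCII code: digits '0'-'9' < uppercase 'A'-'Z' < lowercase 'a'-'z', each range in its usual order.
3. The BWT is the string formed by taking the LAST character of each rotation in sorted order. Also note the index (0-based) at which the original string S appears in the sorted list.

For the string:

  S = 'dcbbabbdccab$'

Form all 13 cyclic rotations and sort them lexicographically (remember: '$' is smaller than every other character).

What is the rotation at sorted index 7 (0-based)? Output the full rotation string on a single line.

Answer: bdccab$dcbbab

Derivation:
All 13 rotations (rotation i = S[i:]+S[:i]):
  rot[0] = dcbbabbdccab$
  rot[1] = cbbabbdccab$d
  rot[2] = bbabbdccab$dc
  rot[3] = babbdccab$dcb
  rot[4] = abbdccab$dcbb
  rot[5] = bbdccab$dcbba
  rot[6] = bdccab$dcbbab
  rot[7] = dccab$dcbbabb
  rot[8] = ccab$dcbbabbd
  rot[9] = cab$dcbbabbdc
  rot[10] = ab$dcbbabbdcc
  rot[11] = b$dcbbabbdcca
  rot[12] = $dcbbabbdccab
Sorted (with $ < everything):
  sorted[0] = $dcbbabbdccab
  sorted[1] = ab$dcbbabbdcc
  sorted[2] = abbdccab$dcbb
  sorted[3] = b$dcbbabbdcca
  sorted[4] = babbdccab$dcb
  sorted[5] = bbabbdccab$dc
  sorted[6] = bbdccab$dcbba
  sorted[7] = bdccab$dcbbab
  sorted[8] = cab$dcbbabbdc
  sorted[9] = cbbabbdccab$d
  sorted[10] = ccab$dcbbabbd
  sorted[11] = dcbbabbdccab$
  sorted[12] = dccab$dcbbabb
sorted[7] = bdccab$dcbbab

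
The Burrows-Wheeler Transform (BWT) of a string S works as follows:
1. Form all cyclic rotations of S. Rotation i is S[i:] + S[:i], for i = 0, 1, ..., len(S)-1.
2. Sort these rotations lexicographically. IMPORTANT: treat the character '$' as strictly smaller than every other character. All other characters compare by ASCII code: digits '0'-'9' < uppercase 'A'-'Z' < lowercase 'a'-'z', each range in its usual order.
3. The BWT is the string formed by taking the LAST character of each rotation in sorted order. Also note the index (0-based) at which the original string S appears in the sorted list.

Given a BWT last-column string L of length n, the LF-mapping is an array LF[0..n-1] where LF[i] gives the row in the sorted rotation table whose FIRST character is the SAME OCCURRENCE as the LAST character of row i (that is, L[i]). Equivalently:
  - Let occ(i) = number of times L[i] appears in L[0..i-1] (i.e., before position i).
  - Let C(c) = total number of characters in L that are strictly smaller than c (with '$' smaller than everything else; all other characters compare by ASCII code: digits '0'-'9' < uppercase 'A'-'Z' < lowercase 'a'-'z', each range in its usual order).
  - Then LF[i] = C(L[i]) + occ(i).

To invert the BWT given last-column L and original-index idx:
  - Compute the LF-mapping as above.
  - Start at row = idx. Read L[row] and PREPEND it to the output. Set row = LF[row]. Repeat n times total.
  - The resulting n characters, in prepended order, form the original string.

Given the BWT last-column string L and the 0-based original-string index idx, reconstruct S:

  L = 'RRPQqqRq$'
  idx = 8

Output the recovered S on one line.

LF mapping: 3 4 1 2 6 7 5 8 0
Walk LF starting at row 8, prepending L[row]:
  step 1: row=8, L[8]='$', prepend. Next row=LF[8]=0
  step 2: row=0, L[0]='R', prepend. Next row=LF[0]=3
  step 3: row=3, L[3]='Q', prepend. Next row=LF[3]=2
  step 4: row=2, L[2]='P', prepend. Next row=LF[2]=1
  step 5: row=1, L[1]='R', prepend. Next row=LF[1]=4
  step 6: row=4, L[4]='q', prepend. Next row=LF[4]=6
  step 7: row=6, L[6]='R', prepend. Next row=LF[6]=5
  step 8: row=5, L[5]='q', prepend. Next row=LF[5]=7
  step 9: row=7, L[7]='q', prepend. Next row=LF[7]=8
Reversed output: qqRqRPQR$

Answer: qqRqRPQR$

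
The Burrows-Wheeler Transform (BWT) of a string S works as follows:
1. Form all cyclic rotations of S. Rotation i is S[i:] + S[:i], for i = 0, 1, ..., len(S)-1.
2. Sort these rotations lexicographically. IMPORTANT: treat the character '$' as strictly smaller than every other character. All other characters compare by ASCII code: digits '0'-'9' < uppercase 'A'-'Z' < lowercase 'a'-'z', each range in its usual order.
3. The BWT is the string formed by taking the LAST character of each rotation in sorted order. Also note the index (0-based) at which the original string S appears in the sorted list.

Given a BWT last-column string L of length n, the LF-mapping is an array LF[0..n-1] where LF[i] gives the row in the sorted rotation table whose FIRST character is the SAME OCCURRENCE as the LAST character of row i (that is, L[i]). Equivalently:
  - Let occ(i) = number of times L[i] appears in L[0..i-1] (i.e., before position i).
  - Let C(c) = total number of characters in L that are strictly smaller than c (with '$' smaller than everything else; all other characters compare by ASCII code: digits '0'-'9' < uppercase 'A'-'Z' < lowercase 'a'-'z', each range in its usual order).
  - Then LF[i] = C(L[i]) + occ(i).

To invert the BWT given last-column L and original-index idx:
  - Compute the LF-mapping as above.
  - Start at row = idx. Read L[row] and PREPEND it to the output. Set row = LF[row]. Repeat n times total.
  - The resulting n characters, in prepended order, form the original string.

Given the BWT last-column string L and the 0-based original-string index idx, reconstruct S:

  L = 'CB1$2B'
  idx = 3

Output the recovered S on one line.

LF mapping: 5 3 1 0 2 4
Walk LF starting at row 3, prepending L[row]:
  step 1: row=3, L[3]='$', prepend. Next row=LF[3]=0
  step 2: row=0, L[0]='C', prepend. Next row=LF[0]=5
  step 3: row=5, L[5]='B', prepend. Next row=LF[5]=4
  step 4: row=4, L[4]='2', prepend. Next row=LF[4]=2
  step 5: row=2, L[2]='1', prepend. Next row=LF[2]=1
  step 6: row=1, L[1]='B', prepend. Next row=LF[1]=3
Reversed output: B12BC$

Answer: B12BC$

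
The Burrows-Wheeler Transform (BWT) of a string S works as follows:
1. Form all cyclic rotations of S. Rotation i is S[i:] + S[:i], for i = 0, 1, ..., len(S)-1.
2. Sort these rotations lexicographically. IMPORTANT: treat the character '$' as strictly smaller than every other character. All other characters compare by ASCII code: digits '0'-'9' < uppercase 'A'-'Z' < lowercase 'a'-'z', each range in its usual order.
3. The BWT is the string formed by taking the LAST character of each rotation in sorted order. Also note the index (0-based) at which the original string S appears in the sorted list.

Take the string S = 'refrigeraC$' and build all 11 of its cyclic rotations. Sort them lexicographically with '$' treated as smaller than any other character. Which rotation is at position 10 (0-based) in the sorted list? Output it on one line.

Answer: rigeraC$ref

Derivation:
All 11 rotations (rotation i = S[i:]+S[:i]):
  rot[0] = refrigeraC$
  rot[1] = efrigeraC$r
  rot[2] = frigeraC$re
  rot[3] = rigeraC$ref
  rot[4] = igeraC$refr
  rot[5] = geraC$refri
  rot[6] = eraC$refrig
  rot[7] = raC$refrige
  rot[8] = aC$refriger
  rot[9] = C$refrigera
  rot[10] = $refrigeraC
Sorted (with $ < everything):
  sorted[0] = $refrigeraC
  sorted[1] = C$refrigera
  sorted[2] = aC$refriger
  sorted[3] = efrigeraC$r
  sorted[4] = eraC$refrig
  sorted[5] = frigeraC$re
  sorted[6] = geraC$refri
  sorted[7] = igeraC$refr
  sorted[8] = raC$refrige
  sorted[9] = refrigeraC$
  sorted[10] = rigeraC$ref
sorted[10] = rigeraC$ref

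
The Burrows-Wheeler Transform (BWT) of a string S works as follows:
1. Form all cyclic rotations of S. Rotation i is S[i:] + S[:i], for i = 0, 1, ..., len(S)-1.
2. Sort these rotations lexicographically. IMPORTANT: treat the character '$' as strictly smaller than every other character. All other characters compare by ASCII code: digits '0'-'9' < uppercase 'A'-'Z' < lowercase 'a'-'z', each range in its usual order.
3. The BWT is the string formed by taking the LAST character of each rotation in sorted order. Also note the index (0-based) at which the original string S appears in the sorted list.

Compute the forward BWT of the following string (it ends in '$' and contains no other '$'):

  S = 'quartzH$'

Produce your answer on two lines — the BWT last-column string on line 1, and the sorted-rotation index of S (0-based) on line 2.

Answer: Hzu$arqt
3

Derivation:
All 8 rotations (rotation i = S[i:]+S[:i]):
  rot[0] = quartzH$
  rot[1] = uartzH$q
  rot[2] = artzH$qu
  rot[3] = rtzH$qua
  rot[4] = tzH$quar
  rot[5] = zH$quart
  rot[6] = H$quartz
  rot[7] = $quartzH
Sorted (with $ < everything):
  sorted[0] = $quartzH  (last char: 'H')
  sorted[1] = H$quartz  (last char: 'z')
  sorted[2] = artzH$qu  (last char: 'u')
  sorted[3] = quartzH$  (last char: '$')
  sorted[4] = rtzH$qua  (last char: 'a')
  sorted[5] = tzH$quar  (last char: 'r')
  sorted[6] = uartzH$q  (last char: 'q')
  sorted[7] = zH$quart  (last char: 't')
Last column: Hzu$arqt
Original string S is at sorted index 3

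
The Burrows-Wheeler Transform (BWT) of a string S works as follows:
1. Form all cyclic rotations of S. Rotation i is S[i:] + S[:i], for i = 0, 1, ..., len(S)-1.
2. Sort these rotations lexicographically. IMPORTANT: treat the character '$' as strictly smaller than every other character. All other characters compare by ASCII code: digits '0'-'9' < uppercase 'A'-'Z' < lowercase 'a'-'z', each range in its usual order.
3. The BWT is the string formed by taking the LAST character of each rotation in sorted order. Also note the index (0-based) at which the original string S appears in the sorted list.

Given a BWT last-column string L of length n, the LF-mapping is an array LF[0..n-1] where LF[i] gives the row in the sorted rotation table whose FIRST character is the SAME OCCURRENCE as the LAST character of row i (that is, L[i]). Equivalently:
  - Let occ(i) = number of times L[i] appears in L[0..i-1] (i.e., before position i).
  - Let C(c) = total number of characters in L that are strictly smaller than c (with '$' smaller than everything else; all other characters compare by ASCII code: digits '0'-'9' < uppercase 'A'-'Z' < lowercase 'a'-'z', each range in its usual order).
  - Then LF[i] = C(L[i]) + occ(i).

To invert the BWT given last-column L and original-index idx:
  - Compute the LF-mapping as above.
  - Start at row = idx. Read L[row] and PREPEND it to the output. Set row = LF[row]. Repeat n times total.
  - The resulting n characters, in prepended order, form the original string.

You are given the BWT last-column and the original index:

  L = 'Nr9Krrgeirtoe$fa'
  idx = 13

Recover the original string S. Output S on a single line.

LF mapping: 3 11 1 2 12 13 8 5 9 14 15 10 6 0 7 4
Walk LF starting at row 13, prepending L[row]:
  step 1: row=13, L[13]='$', prepend. Next row=LF[13]=0
  step 2: row=0, L[0]='N', prepend. Next row=LF[0]=3
  step 3: row=3, L[3]='K', prepend. Next row=LF[3]=2
  step 4: row=2, L[2]='9', prepend. Next row=LF[2]=1
  step 5: row=1, L[1]='r', prepend. Next row=LF[1]=11
  step 6: row=11, L[11]='o', prepend. Next row=LF[11]=10
  step 7: row=10, L[10]='t', prepend. Next row=LF[10]=15
  step 8: row=15, L[15]='a', prepend. Next row=LF[15]=4
  step 9: row=4, L[4]='r', prepend. Next row=LF[4]=12
  step 10: row=12, L[12]='e', prepend. Next row=LF[12]=6
  step 11: row=6, L[6]='g', prepend. Next row=LF[6]=8
  step 12: row=8, L[8]='i', prepend. Next row=LF[8]=9
  step 13: row=9, L[9]='r', prepend. Next row=LF[9]=14
  step 14: row=14, L[14]='f', prepend. Next row=LF[14]=7
  step 15: row=7, L[7]='e', prepend. Next row=LF[7]=5
  step 16: row=5, L[5]='r', prepend. Next row=LF[5]=13
Reversed output: refrigerator9KN$

Answer: refrigerator9KN$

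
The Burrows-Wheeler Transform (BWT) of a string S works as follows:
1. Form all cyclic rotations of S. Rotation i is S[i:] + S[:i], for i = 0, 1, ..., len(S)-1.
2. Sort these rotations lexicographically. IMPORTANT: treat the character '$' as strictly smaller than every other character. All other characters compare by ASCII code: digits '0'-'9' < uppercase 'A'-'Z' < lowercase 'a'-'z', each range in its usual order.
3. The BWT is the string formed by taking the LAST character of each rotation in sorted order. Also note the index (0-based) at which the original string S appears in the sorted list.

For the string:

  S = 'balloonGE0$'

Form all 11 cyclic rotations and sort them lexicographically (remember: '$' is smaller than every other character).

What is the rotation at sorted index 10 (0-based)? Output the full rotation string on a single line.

All 11 rotations (rotation i = S[i:]+S[:i]):
  rot[0] = balloonGE0$
  rot[1] = alloonGE0$b
  rot[2] = lloonGE0$ba
  rot[3] = loonGE0$bal
  rot[4] = oonGE0$ball
  rot[5] = onGE0$ballo
  rot[6] = nGE0$balloo
  rot[7] = GE0$balloon
  rot[8] = E0$balloonG
  rot[9] = 0$balloonGE
  rot[10] = $balloonGE0
Sorted (with $ < everything):
  sorted[0] = $balloonGE0
  sorted[1] = 0$balloonGE
  sorted[2] = E0$balloonG
  sorted[3] = GE0$balloon
  sorted[4] = alloonGE0$b
  sorted[5] = balloonGE0$
  sorted[6] = lloonGE0$ba
  sorted[7] = loonGE0$bal
  sorted[8] = nGE0$balloo
  sorted[9] = onGE0$ballo
  sorted[10] = oonGE0$ball
sorted[10] = oonGE0$ball

Answer: oonGE0$ball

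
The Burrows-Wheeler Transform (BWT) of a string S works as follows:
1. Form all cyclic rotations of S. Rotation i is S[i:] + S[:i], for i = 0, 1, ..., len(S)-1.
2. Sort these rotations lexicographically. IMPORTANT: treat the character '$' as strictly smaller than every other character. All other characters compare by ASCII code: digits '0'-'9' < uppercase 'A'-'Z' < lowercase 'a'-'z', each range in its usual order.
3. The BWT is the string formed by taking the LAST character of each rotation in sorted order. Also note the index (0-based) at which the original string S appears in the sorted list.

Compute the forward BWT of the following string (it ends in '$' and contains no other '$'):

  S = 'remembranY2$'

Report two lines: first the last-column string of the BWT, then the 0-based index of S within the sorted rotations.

All 12 rotations (rotation i = S[i:]+S[:i]):
  rot[0] = remembranY2$
  rot[1] = emembranY2$r
  rot[2] = membranY2$re
  rot[3] = embranY2$rem
  rot[4] = mbranY2$reme
  rot[5] = branY2$remem
  rot[6] = ranY2$rememb
  rot[7] = anY2$remembr
  rot[8] = nY2$remembra
  rot[9] = Y2$remembran
  rot[10] = 2$remembranY
  rot[11] = $remembranY2
Sorted (with $ < everything):
  sorted[0] = $remembranY2  (last char: '2')
  sorted[1] = 2$remembranY  (last char: 'Y')
  sorted[2] = Y2$remembran  (last char: 'n')
  sorted[3] = anY2$remembr  (last char: 'r')
  sorted[4] = branY2$remem  (last char: 'm')
  sorted[5] = embranY2$rem  (last char: 'm')
  sorted[6] = emembranY2$r  (last char: 'r')
  sorted[7] = mbranY2$reme  (last char: 'e')
  sorted[8] = membranY2$re  (last char: 'e')
  sorted[9] = nY2$remembra  (last char: 'a')
  sorted[10] = ranY2$rememb  (last char: 'b')
  sorted[11] = remembranY2$  (last char: '$')
Last column: 2Ynrmmreeab$
Original string S is at sorted index 11

Answer: 2Ynrmmreeab$
11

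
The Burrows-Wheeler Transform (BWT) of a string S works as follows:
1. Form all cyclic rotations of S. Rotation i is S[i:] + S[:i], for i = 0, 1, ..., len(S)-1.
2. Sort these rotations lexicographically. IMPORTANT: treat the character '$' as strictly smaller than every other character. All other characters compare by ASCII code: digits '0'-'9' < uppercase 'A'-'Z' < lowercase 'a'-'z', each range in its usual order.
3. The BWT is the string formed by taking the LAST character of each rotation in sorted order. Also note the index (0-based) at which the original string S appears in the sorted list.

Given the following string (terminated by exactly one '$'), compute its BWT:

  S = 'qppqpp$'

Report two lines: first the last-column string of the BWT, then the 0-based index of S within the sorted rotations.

Answer: ppqqpp$
6

Derivation:
All 7 rotations (rotation i = S[i:]+S[:i]):
  rot[0] = qppqpp$
  rot[1] = ppqpp$q
  rot[2] = pqpp$qp
  rot[3] = qpp$qpp
  rot[4] = pp$qppq
  rot[5] = p$qppqp
  rot[6] = $qppqpp
Sorted (with $ < everything):
  sorted[0] = $qppqpp  (last char: 'p')
  sorted[1] = p$qppqp  (last char: 'p')
  sorted[2] = pp$qppq  (last char: 'q')
  sorted[3] = ppqpp$q  (last char: 'q')
  sorted[4] = pqpp$qp  (last char: 'p')
  sorted[5] = qpp$qpp  (last char: 'p')
  sorted[6] = qppqpp$  (last char: '$')
Last column: ppqqpp$
Original string S is at sorted index 6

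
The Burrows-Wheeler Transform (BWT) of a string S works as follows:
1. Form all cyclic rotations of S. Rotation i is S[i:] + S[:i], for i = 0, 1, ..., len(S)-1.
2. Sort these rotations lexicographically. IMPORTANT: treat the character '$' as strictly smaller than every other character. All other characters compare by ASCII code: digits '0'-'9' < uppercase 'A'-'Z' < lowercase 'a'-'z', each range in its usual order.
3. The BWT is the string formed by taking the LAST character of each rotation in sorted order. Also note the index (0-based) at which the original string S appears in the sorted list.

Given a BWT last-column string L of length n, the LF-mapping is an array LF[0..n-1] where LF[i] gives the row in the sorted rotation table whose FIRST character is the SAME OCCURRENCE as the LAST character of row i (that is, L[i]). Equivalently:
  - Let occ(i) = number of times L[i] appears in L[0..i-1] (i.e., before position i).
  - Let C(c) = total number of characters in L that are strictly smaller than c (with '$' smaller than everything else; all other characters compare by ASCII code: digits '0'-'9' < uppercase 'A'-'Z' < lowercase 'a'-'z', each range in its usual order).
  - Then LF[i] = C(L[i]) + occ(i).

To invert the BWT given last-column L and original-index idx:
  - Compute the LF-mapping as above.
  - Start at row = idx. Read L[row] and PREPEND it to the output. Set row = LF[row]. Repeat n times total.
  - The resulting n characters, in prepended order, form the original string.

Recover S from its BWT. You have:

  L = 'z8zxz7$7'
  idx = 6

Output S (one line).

LF mapping: 5 3 6 4 7 1 0 2
Walk LF starting at row 6, prepending L[row]:
  step 1: row=6, L[6]='$', prepend. Next row=LF[6]=0
  step 2: row=0, L[0]='z', prepend. Next row=LF[0]=5
  step 3: row=5, L[5]='7', prepend. Next row=LF[5]=1
  step 4: row=1, L[1]='8', prepend. Next row=LF[1]=3
  step 5: row=3, L[3]='x', prepend. Next row=LF[3]=4
  step 6: row=4, L[4]='z', prepend. Next row=LF[4]=7
  step 7: row=7, L[7]='7', prepend. Next row=LF[7]=2
  step 8: row=2, L[2]='z', prepend. Next row=LF[2]=6
Reversed output: z7zx87z$

Answer: z7zx87z$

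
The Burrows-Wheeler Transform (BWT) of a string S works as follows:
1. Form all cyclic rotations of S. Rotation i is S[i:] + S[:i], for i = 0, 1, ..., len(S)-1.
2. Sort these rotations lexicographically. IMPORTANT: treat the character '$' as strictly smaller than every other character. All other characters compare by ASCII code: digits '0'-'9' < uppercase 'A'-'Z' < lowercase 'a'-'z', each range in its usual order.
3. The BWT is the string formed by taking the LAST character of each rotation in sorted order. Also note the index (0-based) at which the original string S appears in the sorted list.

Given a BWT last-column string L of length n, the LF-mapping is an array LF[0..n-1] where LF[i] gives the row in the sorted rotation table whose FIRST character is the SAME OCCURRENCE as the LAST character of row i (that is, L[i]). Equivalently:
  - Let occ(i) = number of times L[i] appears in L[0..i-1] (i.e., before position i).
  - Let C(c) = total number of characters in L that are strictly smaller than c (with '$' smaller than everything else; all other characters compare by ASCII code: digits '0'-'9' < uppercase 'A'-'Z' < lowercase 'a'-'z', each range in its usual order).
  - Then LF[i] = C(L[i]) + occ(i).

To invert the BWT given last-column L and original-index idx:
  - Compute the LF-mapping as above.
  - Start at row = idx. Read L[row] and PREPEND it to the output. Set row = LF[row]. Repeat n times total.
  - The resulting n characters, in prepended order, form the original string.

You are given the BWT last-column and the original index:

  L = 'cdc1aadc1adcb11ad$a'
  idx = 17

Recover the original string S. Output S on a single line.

Answer: dbc1ad11caaddaa1cc$

Derivation:
LF mapping: 11 15 12 1 5 6 16 13 2 7 17 14 10 3 4 8 18 0 9
Walk LF starting at row 17, prepending L[row]:
  step 1: row=17, L[17]='$', prepend. Next row=LF[17]=0
  step 2: row=0, L[0]='c', prepend. Next row=LF[0]=11
  step 3: row=11, L[11]='c', prepend. Next row=LF[11]=14
  step 4: row=14, L[14]='1', prepend. Next row=LF[14]=4
  step 5: row=4, L[4]='a', prepend. Next row=LF[4]=5
  step 6: row=5, L[5]='a', prepend. Next row=LF[5]=6
  step 7: row=6, L[6]='d', prepend. Next row=LF[6]=16
  step 8: row=16, L[16]='d', prepend. Next row=LF[16]=18
  step 9: row=18, L[18]='a', prepend. Next row=LF[18]=9
  step 10: row=9, L[9]='a', prepend. Next row=LF[9]=7
  step 11: row=7, L[7]='c', prepend. Next row=LF[7]=13
  step 12: row=13, L[13]='1', prepend. Next row=LF[13]=3
  step 13: row=3, L[3]='1', prepend. Next row=LF[3]=1
  step 14: row=1, L[1]='d', prepend. Next row=LF[1]=15
  step 15: row=15, L[15]='a', prepend. Next row=LF[15]=8
  step 16: row=8, L[8]='1', prepend. Next row=LF[8]=2
  step 17: row=2, L[2]='c', prepend. Next row=LF[2]=12
  step 18: row=12, L[12]='b', prepend. Next row=LF[12]=10
  step 19: row=10, L[10]='d', prepend. Next row=LF[10]=17
Reversed output: dbc1ad11caaddaa1cc$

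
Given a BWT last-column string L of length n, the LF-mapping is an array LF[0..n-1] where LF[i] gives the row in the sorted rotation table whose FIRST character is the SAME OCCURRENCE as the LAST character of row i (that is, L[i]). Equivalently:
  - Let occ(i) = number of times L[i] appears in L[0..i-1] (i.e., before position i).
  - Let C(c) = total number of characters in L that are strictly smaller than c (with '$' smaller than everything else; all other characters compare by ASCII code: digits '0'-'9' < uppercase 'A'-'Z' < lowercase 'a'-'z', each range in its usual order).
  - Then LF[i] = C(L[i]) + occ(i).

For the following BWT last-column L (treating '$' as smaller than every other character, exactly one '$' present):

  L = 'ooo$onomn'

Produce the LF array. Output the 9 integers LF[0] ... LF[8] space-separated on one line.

Answer: 4 5 6 0 7 2 8 1 3

Derivation:
Char counts: '$':1, 'm':1, 'n':2, 'o':5
C (first-col start): C('$')=0, C('m')=1, C('n')=2, C('o')=4
L[0]='o': occ=0, LF[0]=C('o')+0=4+0=4
L[1]='o': occ=1, LF[1]=C('o')+1=4+1=5
L[2]='o': occ=2, LF[2]=C('o')+2=4+2=6
L[3]='$': occ=0, LF[3]=C('$')+0=0+0=0
L[4]='o': occ=3, LF[4]=C('o')+3=4+3=7
L[5]='n': occ=0, LF[5]=C('n')+0=2+0=2
L[6]='o': occ=4, LF[6]=C('o')+4=4+4=8
L[7]='m': occ=0, LF[7]=C('m')+0=1+0=1
L[8]='n': occ=1, LF[8]=C('n')+1=2+1=3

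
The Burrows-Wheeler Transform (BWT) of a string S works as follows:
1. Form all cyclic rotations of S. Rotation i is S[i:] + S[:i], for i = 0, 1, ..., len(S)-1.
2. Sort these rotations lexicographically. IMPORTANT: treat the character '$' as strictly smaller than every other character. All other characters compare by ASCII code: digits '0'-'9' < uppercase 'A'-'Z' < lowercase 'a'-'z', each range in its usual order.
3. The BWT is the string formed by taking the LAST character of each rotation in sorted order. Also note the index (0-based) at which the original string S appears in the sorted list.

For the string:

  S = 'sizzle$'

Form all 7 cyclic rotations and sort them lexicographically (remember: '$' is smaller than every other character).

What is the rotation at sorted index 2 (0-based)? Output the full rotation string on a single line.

All 7 rotations (rotation i = S[i:]+S[:i]):
  rot[0] = sizzle$
  rot[1] = izzle$s
  rot[2] = zzle$si
  rot[3] = zle$siz
  rot[4] = le$sizz
  rot[5] = e$sizzl
  rot[6] = $sizzle
Sorted (with $ < everything):
  sorted[0] = $sizzle
  sorted[1] = e$sizzl
  sorted[2] = izzle$s
  sorted[3] = le$sizz
  sorted[4] = sizzle$
  sorted[5] = zle$siz
  sorted[6] = zzle$si
sorted[2] = izzle$s

Answer: izzle$s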